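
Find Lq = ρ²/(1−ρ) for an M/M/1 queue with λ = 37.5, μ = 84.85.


ρ = 37.5/84.85 = 0.4420
Lq = ρ²/(1−ρ) = 0.1953/0.5580 = 0.3500

Final: 0.3500


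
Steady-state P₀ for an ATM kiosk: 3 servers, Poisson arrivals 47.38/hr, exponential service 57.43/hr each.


a = λ/μ = 47.38/57.43 = 0.8250; ρ = a/c = 0.2750
Σ_{k=0}^{2} a^k/k! (terms k=0..2) = 1.00000 + 0.82500 + 0.34032 = 2.16532
Tail: a^3/(3!(1−ρ)) = 0.56152/(6·0.7250) = 0.12909
P₀ = 1/(2.16532 + 0.12909) = 1/2.29441 = 0.435843

Final: 0.435843


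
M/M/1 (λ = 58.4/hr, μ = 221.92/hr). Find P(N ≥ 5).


ρ = 58.4/221.92 = 0.2632
P(N ≥ n) = ρ^n = 0.2632^5 = 0.001262

Final: 0.001262


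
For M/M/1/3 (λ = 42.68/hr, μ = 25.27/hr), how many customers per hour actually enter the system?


ρ = 1.6890; P_K = (1−ρ)ρ^3/(1−ρ^4) = 0.465073
λ_eff = λ(1 − P_K) = 42.68·(1 − 0.465073) = 42.68·0.534927 = 22.8307 /hr

Final: 22.8307 /hr


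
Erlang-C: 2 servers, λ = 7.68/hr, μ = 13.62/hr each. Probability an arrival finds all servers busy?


a = λ/μ = 0.5639; ρ = a/2 = 0.2819
P₀ = 0.560137 (from M/M/c formula)
C(c,a) = [a^c/(c!(1−ρ))]·P₀ = [0.31796/(2·0.7181)]·0.560137
= 0.22140·0.560137 = 0.124014

Final: 0.124014


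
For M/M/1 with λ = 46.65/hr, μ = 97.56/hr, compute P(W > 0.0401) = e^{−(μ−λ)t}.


W ~ Exponential(μ−λ) for M/M/1.
μ − λ = 97.56 − 46.65 = 50.9100
P(W > t) = e^{−(μ−λ)t} = e^{−2.0415} = 0.129835

Final: 0.129835


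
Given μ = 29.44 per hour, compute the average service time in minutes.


Mean service time = 1/μ = 1/29.44 hour = 0.03397 hour
In minutes: 0.03397 × 60 = 2.0380 min

Final: 2.0380 min


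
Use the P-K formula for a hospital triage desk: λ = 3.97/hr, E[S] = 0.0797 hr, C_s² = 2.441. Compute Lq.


ρ = λ·E[S] = 3.97·0.0797 = 0.3164
Lq = ρ²(1+C_s²)/(2(1−ρ)) = 0.1001·(1+2.441)/(2·0.6836)
= 0.1001·3.4410/1.3672 = 0.25197

Final: 0.25197


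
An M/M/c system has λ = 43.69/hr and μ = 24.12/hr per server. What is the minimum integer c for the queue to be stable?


Stability requires cμ > λ ⇔ c > λ/μ.
λ/μ = 43.69/24.12 = 1.8114
Minimum integer c = ⌊1.8114⌋ + 1 = 2
Check: 2·24.12 = 48.24 > 43.69, while 1·24.12 = 24.12 ≤ 43.69

Final: 2 servers


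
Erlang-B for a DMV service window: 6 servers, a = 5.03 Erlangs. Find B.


B(c,a) = (a^c/c!) / Σ_{k=0}^{c} a^k/k!
a^6/6! = 22.494452
Σ terms (k=0..6): 1.00000 + 5.03000 + 12.65045 + 21.21059 + 26.67231 + 26.83235 + 22.49445 = 115.890152
B = 22.494452/115.890152 = 0.194101

Final: 0.194101


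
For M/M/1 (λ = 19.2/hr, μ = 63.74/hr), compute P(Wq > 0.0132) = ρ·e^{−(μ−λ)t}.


ρ = 19.2/63.74 = 0.3012
P(Wq > t) = ρ·e^{−(μ−λ)t} = 0.3012·e^{−0.5879}
= 0.3012·0.555477 = 0.167323

Final: 0.167323


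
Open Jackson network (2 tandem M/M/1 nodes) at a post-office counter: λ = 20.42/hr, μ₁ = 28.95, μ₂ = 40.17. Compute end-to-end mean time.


Each node sees arrival rate λ = 20.42/hr (tandem ⇒ throughput preserved).
W₁ = 1/(μ₁−λ) = 1/(28.95−20.42) = 0.11723 hr
W₂ = 1/(μ₂−λ) = 1/(40.17−20.42) = 0.05063 hr
W_total = W₁ + W₂ = 0.11723 + 0.05063 = 0.16787 hr

Final: 0.16787 hr


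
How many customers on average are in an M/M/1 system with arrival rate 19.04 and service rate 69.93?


ρ = λ/μ = 19.04/69.93 = 0.2723
L = ρ/(1−ρ) = 0.2723/(1 − 0.2723) = 0.2723/0.7277 = 0.3741

Final: 0.3741


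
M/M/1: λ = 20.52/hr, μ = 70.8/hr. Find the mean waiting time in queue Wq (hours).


ρ = 20.52/70.8 = 0.2898
Wq = ρ/(μ−λ) = 0.2898/(70.8 − 20.52) = 0.2898/50.28 = 0.005764 hr

Final: 0.005764 hr


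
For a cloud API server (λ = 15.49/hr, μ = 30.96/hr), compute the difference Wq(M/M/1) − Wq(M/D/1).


ρ = 15.49/30.96 = 0.5003
Wq(M/M/1) = ρ/(μ−λ) = 0.5003/15.47 = 0.03234 hr
Wq(M/D/1) = ρ/(2(μ−λ)) = 0.01617 hr
Savings = 0.03234 − 0.01617 = 0.01617 hr

Final: 0.01617 hr


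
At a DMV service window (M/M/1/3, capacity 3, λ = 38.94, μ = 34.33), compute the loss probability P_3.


ρ = λ/μ = 38.94/34.33 = 1.1343
P_K = (1−ρ)ρ^K/(1−ρ^(K+1)) = (-0.1343·1.459373)/(1 − 1.655345)
= -0.195972/-0.655345 = 0.299036

Final: 0.299036


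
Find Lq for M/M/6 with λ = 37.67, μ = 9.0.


a = λ/μ = 4.1856; ρ = a/6 = 0.6976
P₀ = 0.013449
Lq = P₀·a^c·ρ / (c!·(1−ρ)²) = 0.013449·5376.73540·0.6976/(720·0.09145)
= 0.76613

Final: 0.76613


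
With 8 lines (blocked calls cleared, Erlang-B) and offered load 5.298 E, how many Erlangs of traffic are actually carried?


B(8,5.298) = 0.084548 (Erlang-B)
Carried load = a(1 − B) = 5.298·(1 − 0.084548) = 5.298·0.915452 = 4.8501 E

Final: 4.8501 Erlangs


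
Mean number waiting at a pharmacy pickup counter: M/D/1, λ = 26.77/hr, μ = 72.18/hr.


ρ = 26.77/72.18 = 0.3709
M/D/1: Lq = ρ²/(2(1−ρ)) = 0.1376/(2·0.6291) = 0.10932

Final: 0.10932


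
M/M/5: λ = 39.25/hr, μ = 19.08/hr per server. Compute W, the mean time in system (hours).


a = 2.0571; ρ = 0.4114; P₀ = 0.126716
Lq = P₀·a^c·ρ/(c!(1−ρ)²) = 0.04620
Wq = Lq/λ = 0.04620/39.25 = 0.001177 hr
W = Wq + 1/μ = 0.001177 + 0.05241 = 0.05359 hr

Final: 0.05359 hr


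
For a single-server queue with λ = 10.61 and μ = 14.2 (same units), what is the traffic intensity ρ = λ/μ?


ρ = λ/μ = 10.61/14.2 = 0.7472

Final: 0.7472


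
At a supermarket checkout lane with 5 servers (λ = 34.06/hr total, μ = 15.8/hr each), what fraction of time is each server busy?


ρ = λ/(cμ) = 34.06/(5·15.8) = 34.06/79.00 = 0.4311

Final: 0.4311


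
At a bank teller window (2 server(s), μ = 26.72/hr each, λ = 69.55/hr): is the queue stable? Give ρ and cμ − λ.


Total capacity cμ = 2·26.72 = 53.44/hr
ρ = λ/(cμ) = 69.55/53.44 = 1.3015
Stable ⇔ ρ < 1: NO
Spare capacity = cμ − λ = 53.44 − 69.55 = -16.11/hr

Final: ρ = 1.3015; unstable; margin = -16.11/hr


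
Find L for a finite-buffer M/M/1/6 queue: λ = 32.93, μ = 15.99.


ρ = 32.93/15.99 = 2.0594
L = ρ[1 − (K+1)ρ^K + Kρ^(K+1)] / [(1−ρ)(1−ρ^(K+1))]
Numerator: 2.0594·(1 − 7·76.288592 + 6·157.109653) = 843.612993
Denominator: (-1.0594)·(-156.109653) = 165.384460
L = 843.612993/165.384460 = 5.1009

Final: 5.1009


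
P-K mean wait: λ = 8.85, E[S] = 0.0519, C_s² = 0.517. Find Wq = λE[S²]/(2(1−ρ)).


ρ = λ·E[S] = 8.85·0.0519 = 0.4593
E[S²] = E[S]²(1+C_s²) = 0.0519²·(1+0.517) = 0.004086
Wq = λ·E[S²]/(2(1−ρ)) = 8.85·0.004086/(2·0.5407) = 0.03344 hr

Final: 0.03344 hr


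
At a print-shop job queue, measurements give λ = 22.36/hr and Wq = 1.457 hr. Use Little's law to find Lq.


Lq = λWq = 22.36·1.457 = 32.5785

Final: 32.5785


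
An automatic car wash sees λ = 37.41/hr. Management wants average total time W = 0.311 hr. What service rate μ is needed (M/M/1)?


W = 1/(μ−λ) ⇒ μ − λ = 1/W = 1/0.311 = 3.2154
μ = λ + 1/W = 37.41 + 3.2154 = 40.6254 per hr

Final: 40.6254 /hr


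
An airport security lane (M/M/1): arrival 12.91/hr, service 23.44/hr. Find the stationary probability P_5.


ρ = 12.91/23.44 = 0.5508
P_n = (1−ρ)·ρ^n = (1 − 0.5508)·0.5508^5 = 0.4492·0.050681 = 0.022767

Final: 0.022767


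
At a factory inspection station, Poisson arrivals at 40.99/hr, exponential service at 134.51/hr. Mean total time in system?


W = 1/(μ−λ) = 1/(134.51 − 40.99) = 1/93.52 = 0.01069 hr

Final: 0.01069 hr


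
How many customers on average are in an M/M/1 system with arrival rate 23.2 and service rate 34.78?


ρ = λ/μ = 23.2/34.78 = 0.6671
L = ρ/(1−ρ) = 0.6671/(1 − 0.6671) = 0.6671/0.3329 = 2.0035

Final: 2.0035


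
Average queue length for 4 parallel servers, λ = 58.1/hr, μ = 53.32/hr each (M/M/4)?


a = λ/μ = 1.0896; ρ = a/4 = 0.2724
P₀ = 0.335607
Lq = P₀·a^c·ρ / (c!·(1−ρ)²) = 0.335607·1.40976·0.2724/(24·0.52938)
= 0.01014

Final: 0.01014


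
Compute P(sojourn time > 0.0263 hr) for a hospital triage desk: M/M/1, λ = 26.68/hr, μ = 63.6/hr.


W ~ Exponential(μ−λ) for M/M/1.
μ − λ = 63.6 − 26.68 = 36.9200
P(W > t) = e^{−(μ−λ)t} = e^{−0.9710} = 0.378706

Final: 0.378706


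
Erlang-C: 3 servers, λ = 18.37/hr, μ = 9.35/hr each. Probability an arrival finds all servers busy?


a = λ/μ = 1.9647; ρ = a/3 = 0.6549
P₀ = 0.116858 (from M/M/c formula)
C(c,a) = [a^c/(c!(1−ρ))]·P₀ = [7.58390/(6·0.3451)]·0.116858
= 3.66268·0.116858 = 0.428012

Final: 0.428012


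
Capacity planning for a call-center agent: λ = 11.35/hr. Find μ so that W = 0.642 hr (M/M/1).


W = 1/(μ−λ) ⇒ μ − λ = 1/W = 1/0.642 = 1.5576
μ = λ + 1/W = 11.35 + 1.5576 = 12.9076 per hr

Final: 12.9076 /hr


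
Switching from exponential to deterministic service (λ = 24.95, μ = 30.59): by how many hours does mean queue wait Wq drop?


ρ = 24.95/30.59 = 0.8156
Wq(M/M/1) = ρ/(μ−λ) = 0.8156/5.64 = 0.14461 hr
Wq(M/D/1) = ρ/(2(μ−λ)) = 0.07231 hr
Savings = 0.14461 − 0.07231 = 0.07231 hr

Final: 0.07231 hr


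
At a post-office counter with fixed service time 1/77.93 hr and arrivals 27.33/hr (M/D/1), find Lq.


ρ = 27.33/77.93 = 0.3507
M/D/1: Lq = ρ²/(2(1−ρ)) = 0.1230/(2·0.6493) = 0.09471

Final: 0.09471


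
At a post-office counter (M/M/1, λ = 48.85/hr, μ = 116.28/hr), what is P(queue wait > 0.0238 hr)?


ρ = 48.85/116.28 = 0.4201
P(Wq > t) = ρ·e^{−(μ−λ)t} = 0.4201·e^{−1.6048}
= 0.4201·0.200923 = 0.084409

Final: 0.084409


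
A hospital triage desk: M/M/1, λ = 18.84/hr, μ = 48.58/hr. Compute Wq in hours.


ρ = 18.84/48.58 = 0.3878
Wq = ρ/(μ−λ) = 0.3878/(48.58 − 18.84) = 0.3878/29.74 = 0.01304 hr

Final: 0.01304 hr


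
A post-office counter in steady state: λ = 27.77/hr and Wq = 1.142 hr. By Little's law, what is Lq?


Lq = λWq = 27.77·1.142 = 31.7133

Final: 31.7133


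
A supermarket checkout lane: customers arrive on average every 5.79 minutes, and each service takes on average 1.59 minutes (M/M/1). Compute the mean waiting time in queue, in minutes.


λ = 60/5.79 = 10.3627 /hr
μ = 60/1.59 = 37.7358 /hr
ρ = λ/μ = 10.3627/37.7358 = 0.2746
Wq = ρ/(μ−λ) = 0.2746/(37.7358−10.3627) = 0.01003 hr
In minutes: 0.01003·60 = 0.6019 min

Final: 0.6019 min


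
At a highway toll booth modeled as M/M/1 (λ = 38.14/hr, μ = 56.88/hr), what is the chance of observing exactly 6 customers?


ρ = 38.14/56.88 = 0.6705
P_n = (1−ρ)·ρ^n = (1 − 0.6705)·0.6705^6 = 0.3295·0.090892 = 0.029946

Final: 0.029946


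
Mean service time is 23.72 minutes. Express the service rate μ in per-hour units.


μ = 1/(service time) in consistent units.
1 hour = 60 min, so μ = 60/23.72 = 2.5295 per hour

Final: 2.5295 /hr


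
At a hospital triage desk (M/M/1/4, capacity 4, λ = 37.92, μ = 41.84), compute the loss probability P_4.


ρ = λ/μ = 37.92/41.84 = 0.9063
P_K = (1−ρ)ρ^K/(1−ρ^(K+1)) = (0.09369·0.674694)/(1 − 0.611481)
= 0.063212/0.388519 = 0.162701

Final: 0.162701


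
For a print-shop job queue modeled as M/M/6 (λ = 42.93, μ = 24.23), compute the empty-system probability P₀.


a = λ/μ = 42.93/24.23 = 1.7718; ρ = a/c = 0.2953
Σ_{k=0}^{5} a^k/k! (terms k=0..5) = 1.00000 + 1.77177 + 1.56959 + 0.92698 + 0.41060 + 0.14550 = 5.82444
Tail: a^6/(6!(1−ρ)) = 30.93462/(720·0.7047) = 0.06097
P₀ = 1/(5.82444 + 0.06097) = 1/5.88540 = 0.169912

Final: 0.169912


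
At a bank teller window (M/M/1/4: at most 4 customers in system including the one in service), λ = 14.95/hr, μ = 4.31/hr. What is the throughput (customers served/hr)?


ρ = 3.4687; P_K = (1−ρ)ρ^4/(1−ρ^5) = 0.713126
λ_eff = λ(1 − P_K) = 14.95·(1 − 0.713126) = 14.95·0.286874 = 4.2888 /hr

Final: 4.2888 /hr


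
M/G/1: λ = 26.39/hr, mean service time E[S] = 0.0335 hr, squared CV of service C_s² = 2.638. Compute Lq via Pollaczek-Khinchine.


ρ = λ·E[S] = 26.39·0.0335 = 0.8841
Lq = ρ²(1+C_s²)/(2(1−ρ)) = 0.7816·(1+2.638)/(2·0.1159)
= 0.7816·3.6380/0.2319 = 12.26271

Final: 12.26271


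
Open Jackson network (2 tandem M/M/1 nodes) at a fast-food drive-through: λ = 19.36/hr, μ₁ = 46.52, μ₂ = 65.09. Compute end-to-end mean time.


Each node sees arrival rate λ = 19.36/hr (tandem ⇒ throughput preserved).
W₁ = 1/(μ₁−λ) = 1/(46.52−19.36) = 0.03682 hr
W₂ = 1/(μ₂−λ) = 1/(65.09−19.36) = 0.02187 hr
W_total = W₁ + W₂ = 0.03682 + 0.02187 = 0.05869 hr

Final: 0.05869 hr


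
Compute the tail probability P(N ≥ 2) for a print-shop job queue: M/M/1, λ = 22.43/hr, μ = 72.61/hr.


ρ = 22.43/72.61 = 0.3089
P(N ≥ n) = ρ^n = 0.3089^2 = 0.095426

Final: 0.095426


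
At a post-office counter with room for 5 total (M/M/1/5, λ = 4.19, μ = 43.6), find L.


ρ = 4.19/43.6 = 0.09610
L = ρ[1 − (K+1)ρ^K + Kρ^(K+1)] / [(1−ρ)(1−ρ^(K+1))]
Numerator: 0.09610·(1 − 6·0.000008197 + 5·0.0000007877) = 0.096097
Denominator: (0.9039)·(0.999999) = 0.903898
L = 0.096097/0.903898 = 0.1063

Final: 0.1063


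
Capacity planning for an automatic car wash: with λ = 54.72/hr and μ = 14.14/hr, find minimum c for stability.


Stability requires cμ > λ ⇔ c > λ/μ.
λ/μ = 54.72/14.14 = 3.8699
Minimum integer c = ⌊3.8699⌋ + 1 = 4
Check: 4·14.14 = 56.56 > 54.72, while 3·14.14 = 42.42 ≤ 54.72

Final: 4 servers


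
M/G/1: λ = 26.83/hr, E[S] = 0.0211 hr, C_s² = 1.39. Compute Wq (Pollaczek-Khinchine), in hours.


ρ = λ·E[S] = 26.83·0.0211 = 0.5661
E[S²] = E[S]²(1+C_s²) = 0.0211²·(1+1.39) = 0.001064
Wq = λ·E[S²]/(2(1−ρ)) = 26.83·0.001064/(2·0.4339) = 0.03290 hr

Final: 0.03290 hr


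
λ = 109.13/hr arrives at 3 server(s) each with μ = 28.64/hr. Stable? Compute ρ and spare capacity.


Total capacity cμ = 3·28.64 = 85.92/hr
ρ = λ/(cμ) = 109.13/85.92 = 1.2701
Stable ⇔ ρ < 1: NO
Spare capacity = cμ − λ = 85.92 − 109.13 = -23.21/hr

Final: ρ = 1.2701; unstable; margin = -23.21/hr


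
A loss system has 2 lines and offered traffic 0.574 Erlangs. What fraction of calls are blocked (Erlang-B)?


B(c,a) = (a^c/c!) / Σ_{k=0}^{c} a^k/k!
a^2/2! = 0.164738
Σ terms (k=0..2): 1.00000 + 0.57400 + 0.16474 = 1.738738
B = 0.164738/1.738738 = 0.094746

Final: 0.094746


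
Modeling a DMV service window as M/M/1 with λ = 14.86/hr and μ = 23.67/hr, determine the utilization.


ρ = λ/μ = 14.86/23.67 = 0.6278

Final: 0.6278


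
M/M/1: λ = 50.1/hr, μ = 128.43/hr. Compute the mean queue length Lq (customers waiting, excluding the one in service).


ρ = 50.1/128.43 = 0.3901
Lq = ρ²/(1−ρ) = 0.1522/0.6099 = 0.2495

Final: 0.2495


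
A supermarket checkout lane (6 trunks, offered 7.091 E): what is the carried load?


B(6,7.091) = 0.336979 (Erlang-B)
Carried load = a(1 − B) = 7.091·(1 − 0.336979) = 7.091·0.663021 = 4.7015 E

Final: 4.7015 Erlangs


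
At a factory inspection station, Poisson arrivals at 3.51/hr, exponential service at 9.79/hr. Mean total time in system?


W = 1/(μ−λ) = 1/(9.79 − 3.51) = 1/6.28 = 0.1592 hr

Final: 0.1592 hr


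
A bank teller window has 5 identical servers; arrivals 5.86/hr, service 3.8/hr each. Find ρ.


ρ = λ/(cμ) = 5.86/(5·3.8) = 5.86/19.00 = 0.3084

Final: 0.3084


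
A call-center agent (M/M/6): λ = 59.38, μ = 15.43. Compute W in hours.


a = 3.8483; ρ = 0.6414; P₀ = 0.019800
Lq = P₀·a^c·ρ/(c!(1−ρ)²) = 0.44551
Wq = Lq/λ = 0.44551/59.38 = 0.007503 hr
W = Wq + 1/μ = 0.007503 + 0.06481 = 0.07231 hr

Final: 0.07231 hr


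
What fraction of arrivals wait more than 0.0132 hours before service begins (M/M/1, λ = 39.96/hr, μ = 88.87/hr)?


ρ = 39.96/88.87 = 0.4496
P(Wq > t) = ρ·e^{−(μ−λ)t} = 0.4496·e^{−0.6456}
= 0.4496·0.524342 = 0.235768

Final: 0.235768


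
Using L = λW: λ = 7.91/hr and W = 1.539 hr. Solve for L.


L = λW = 7.91·1.539 = 12.1735

Final: 12.1735


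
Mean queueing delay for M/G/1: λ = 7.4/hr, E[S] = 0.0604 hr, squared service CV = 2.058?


ρ = λ·E[S] = 7.4·0.0604 = 0.4470
E[S²] = E[S]²(1+C_s²) = 0.0604²·(1+2.058) = 0.011156
Wq = λ·E[S²]/(2(1−ρ)) = 7.4·0.011156/(2·0.5530) = 0.07464 hr

Final: 0.07464 hr


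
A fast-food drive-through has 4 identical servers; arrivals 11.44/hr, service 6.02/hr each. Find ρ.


ρ = λ/(cμ) = 11.44/(4·6.02) = 11.44/24.08 = 0.4751

Final: 0.4751


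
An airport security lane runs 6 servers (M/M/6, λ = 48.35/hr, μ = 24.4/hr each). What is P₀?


a = λ/μ = 48.35/24.4 = 1.9816; ρ = a/c = 0.3303
Σ_{k=0}^{5} a^k/k! (terms k=0..5) = 1.00000 + 1.98156 + 1.96328 + 1.29679 + 0.64241 + 0.25460 = 7.13864
Tail: a^6/(6!(1−ρ)) = 60.53965/(720·0.6697) = 0.12555
P₀ = 1/(7.13864 + 0.12555) = 1/7.26419 = 0.137662

Final: 0.137662


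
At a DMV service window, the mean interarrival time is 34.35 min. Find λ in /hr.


λ = 1/(interarrival time) in consistent units.
1 hour = 60 min, so λ = 60/34.35 = 1.7467 per hour

Final: 1.7467 /hr


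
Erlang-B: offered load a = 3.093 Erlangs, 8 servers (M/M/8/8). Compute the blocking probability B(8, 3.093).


B(c,a) = (a^c/c!) / Σ_{k=0}^{c} a^k/k!
a^8/8! = 0.207739
Σ terms (k=0..8): 1.00000 + 3.09300 + 4.78332 + 4.93161 + 3.81337 + 2.35895 + 1.21604 + 0.53731 + 0.20774 = 21.941337
B = 0.207739/21.941337 = 0.009468

Final: 0.009468


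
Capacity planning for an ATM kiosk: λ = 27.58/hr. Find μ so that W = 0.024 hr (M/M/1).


W = 1/(μ−λ) ⇒ μ − λ = 1/W = 1/0.024 = 41.6667
μ = λ + 1/W = 27.58 + 41.6667 = 69.2467 per hr

Final: 69.2467 /hr


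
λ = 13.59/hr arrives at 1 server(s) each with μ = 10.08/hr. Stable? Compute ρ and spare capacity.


Total capacity cμ = 1·10.08 = 10.08/hr
ρ = λ/(cμ) = 13.59/10.08 = 1.3482
Stable ⇔ ρ < 1: NO
Spare capacity = cμ − λ = 10.08 − 13.59 = -3.51/hr

Final: ρ = 1.3482; unstable; margin = -3.51/hr


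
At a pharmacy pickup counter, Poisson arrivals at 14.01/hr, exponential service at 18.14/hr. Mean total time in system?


W = 1/(μ−λ) = 1/(18.14 − 14.01) = 1/4.13 = 0.2421 hr

Final: 0.2421 hr


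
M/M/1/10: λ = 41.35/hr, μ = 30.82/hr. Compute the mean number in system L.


ρ = 41.35/30.82 = 1.3417
L = ρ[1 − (K+1)ρ^K + Kρ^(K+1)] / [(1−ρ)(1−ρ^(K+1))]
Numerator: 1.3417·(1 − 11·18.898564 + 10·25.355471) = 62.616011
Denominator: (-0.3417)·(-24.355471) = 8.321321
L = 62.616011/8.321321 = 7.5248

Final: 7.5248


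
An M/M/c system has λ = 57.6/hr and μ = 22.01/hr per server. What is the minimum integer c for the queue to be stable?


Stability requires cμ > λ ⇔ c > λ/μ.
λ/μ = 57.6/22.01 = 2.6170
Minimum integer c = ⌊2.6170⌋ + 1 = 3
Check: 3·22.01 = 66.03 > 57.6, while 2·22.01 = 44.02 ≤ 57.6

Final: 3 servers


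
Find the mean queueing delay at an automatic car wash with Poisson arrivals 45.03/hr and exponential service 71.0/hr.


ρ = 45.03/71.0 = 0.6342
Wq = ρ/(μ−λ) = 0.6342/(71.0 − 45.03) = 0.6342/25.97 = 0.02442 hr

Final: 0.02442 hr


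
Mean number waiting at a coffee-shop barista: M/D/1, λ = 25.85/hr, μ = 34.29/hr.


ρ = 25.85/34.29 = 0.7539
M/D/1: Lq = ρ²/(2(1−ρ)) = 0.5683/(2·0.2461) = 1.15447

Final: 1.15447


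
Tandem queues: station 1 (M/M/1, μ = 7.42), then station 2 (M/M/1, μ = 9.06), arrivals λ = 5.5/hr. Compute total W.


Each node sees arrival rate λ = 5.5/hr (tandem ⇒ throughput preserved).
W₁ = 1/(μ₁−λ) = 1/(7.42−5.5) = 0.52083 hr
W₂ = 1/(μ₂−λ) = 1/(9.06−5.5) = 0.28090 hr
W_total = W₁ + W₂ = 0.52083 + 0.28090 = 0.80173 hr

Final: 0.80173 hr


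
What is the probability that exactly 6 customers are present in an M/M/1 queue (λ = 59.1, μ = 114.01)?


ρ = 59.1/114.01 = 0.5184
P_n = (1−ρ)·ρ^n = (1 − 0.5184)·0.5184^6 = 0.4816·0.019403 = 0.009345

Final: 0.009345


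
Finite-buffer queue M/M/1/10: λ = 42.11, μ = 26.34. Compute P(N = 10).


ρ = λ/μ = 42.11/26.34 = 1.5987
P_K = (1−ρ)ρ^K/(1−ρ^(K+1)) = (-0.5987·109.067337)/(1 − 174.366953)
= -65.299616/-173.366953 = 0.376656

Final: 0.376656


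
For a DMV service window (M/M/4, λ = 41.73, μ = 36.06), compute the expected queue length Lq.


a = λ/μ = 1.1572; ρ = a/4 = 0.2893
P₀ = 0.313452
Lq = P₀·a^c·ρ / (c!·(1−ρ)²) = 0.313452·1.79346·0.2893/(24·0.50508)
= 0.01342

Final: 0.01342


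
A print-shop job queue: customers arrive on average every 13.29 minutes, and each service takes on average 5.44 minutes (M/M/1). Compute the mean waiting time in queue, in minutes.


λ = 60/13.29 = 4.5147 /hr
μ = 60/5.44 = 11.0294 /hr
ρ = λ/μ = 4.5147/11.0294 = 0.4093
Wq = ρ/(μ−λ) = 0.4093/(11.0294−4.5147) = 0.06283 hr
In minutes: 0.06283·60 = 3.770 min

Final: 3.770 min


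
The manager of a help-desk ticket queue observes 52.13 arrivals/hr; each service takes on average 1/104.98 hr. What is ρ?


ρ = λ/μ = 52.13/104.98 = 0.4966

Final: 0.4966


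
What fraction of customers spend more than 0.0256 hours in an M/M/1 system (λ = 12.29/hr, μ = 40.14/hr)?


W ~ Exponential(μ−λ) for M/M/1.
μ − λ = 40.14 − 12.29 = 27.8500
P(W > t) = e^{−(μ−λ)t} = e^{−0.7130} = 0.490191

Final: 0.490191


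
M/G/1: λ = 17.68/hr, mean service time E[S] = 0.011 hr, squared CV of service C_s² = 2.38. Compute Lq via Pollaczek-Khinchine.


ρ = λ·E[S] = 17.68·0.011 = 0.1945
Lq = ρ²(1+C_s²)/(2(1−ρ)) = 0.03782·(1+2.38)/(2·0.8055)
= 0.03782·3.3800/1.6110 = 0.07935

Final: 0.07935


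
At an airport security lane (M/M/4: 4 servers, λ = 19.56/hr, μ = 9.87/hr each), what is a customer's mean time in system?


a = 1.9818; ρ = 0.4954; P₀ = 0.133043
Lq = P₀·a^c·ρ/(c!(1−ρ)²) = 0.16640
Wq = Lq/λ = 0.16640/19.56 = 0.008507 hr
W = Wq + 1/μ = 0.008507 + 0.10132 = 0.10982 hr

Final: 0.10982 hr


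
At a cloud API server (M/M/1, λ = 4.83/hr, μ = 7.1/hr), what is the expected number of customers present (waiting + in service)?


ρ = λ/μ = 4.83/7.1 = 0.6803
L = ρ/(1−ρ) = 0.6803/(1 − 0.6803) = 0.6803/0.3197 = 2.1278

Final: 2.1278


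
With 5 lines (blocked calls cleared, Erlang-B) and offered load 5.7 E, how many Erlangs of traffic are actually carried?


B(5,5.7) = 0.338940 (Erlang-B)
Carried load = a(1 − B) = 5.7·(1 − 0.338940) = 5.7·0.661060 = 3.7680 E

Final: 3.7680 Erlangs


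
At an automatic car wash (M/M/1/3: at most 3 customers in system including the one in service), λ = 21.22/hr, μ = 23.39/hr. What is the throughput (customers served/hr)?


ρ = 0.9072; P_K = (1−ρ)ρ^3/(1−ρ^4) = 0.214755
λ_eff = λ(1 − P_K) = 21.22·(1 − 0.214755) = 21.22·0.785245 = 16.6629 /hr

Final: 16.6629 /hr


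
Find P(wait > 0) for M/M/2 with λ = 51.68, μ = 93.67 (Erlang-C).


a = λ/μ = 0.5517; ρ = a/2 = 0.2759
P₀ = 0.567568 (from M/M/c formula)
C(c,a) = [a^c/(c!(1−ρ))]·P₀ = [0.30440/(2·0.7241)]·0.567568
= 0.21018·0.567568 = 0.119292

Final: 0.119292


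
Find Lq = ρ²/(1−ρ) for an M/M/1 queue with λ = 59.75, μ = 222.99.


ρ = 59.75/222.99 = 0.2679
Lq = ρ²/(1−ρ) = 0.07180/0.7321 = 0.09808

Final: 0.09808


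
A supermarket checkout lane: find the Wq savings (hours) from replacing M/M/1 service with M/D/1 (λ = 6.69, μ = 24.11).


ρ = 6.69/24.11 = 0.2775
Wq(M/M/1) = ρ/(μ−λ) = 0.2775/17.42 = 0.01593 hr
Wq(M/D/1) = ρ/(2(μ−λ)) = 0.007964 hr
Savings = 0.01593 − 0.007964 = 0.007964 hr

Final: 0.007964 hr


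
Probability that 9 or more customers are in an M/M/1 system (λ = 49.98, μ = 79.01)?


ρ = 49.98/79.01 = 0.6326
P(N ≥ n) = ρ^n = 0.6326^9 = 0.016219

Final: 0.016219


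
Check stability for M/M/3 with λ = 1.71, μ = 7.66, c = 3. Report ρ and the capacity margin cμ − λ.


Total capacity cμ = 3·7.66 = 22.98/hr
ρ = λ/(cμ) = 1.71/22.98 = 0.07441
Stable ⇔ ρ < 1: YES
Spare capacity = cμ − λ = 22.98 − 1.71 = 21.27/hr

Final: ρ = 0.07441; stable; margin = 21.27/hr


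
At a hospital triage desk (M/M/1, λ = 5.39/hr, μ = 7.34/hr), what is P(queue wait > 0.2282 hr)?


ρ = 5.39/7.34 = 0.7343
P(Wq > t) = ρ·e^{−(μ−λ)t} = 0.7343·e^{−0.4450}
= 0.7343·0.640831 = 0.470583

Final: 0.470583


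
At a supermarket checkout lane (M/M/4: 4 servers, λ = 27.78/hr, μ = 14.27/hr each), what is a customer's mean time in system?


a = 1.9467; ρ = 0.4867; P₀ = 0.138177
Lq = P₀·a^c·ρ/(c!(1−ρ)²) = 0.15273
Wq = Lq/λ = 0.15273/27.78 = 0.005498 hr
W = Wq + 1/μ = 0.005498 + 0.07008 = 0.07558 hr

Final: 0.07558 hr


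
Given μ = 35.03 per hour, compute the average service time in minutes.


Mean service time = 1/μ = 1/35.03 hour = 0.02855 hour
In minutes: 0.02855 × 60 = 1.7128 min

Final: 1.7128 min


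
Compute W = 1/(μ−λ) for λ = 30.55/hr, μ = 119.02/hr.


W = 1/(μ−λ) = 1/(119.02 − 30.55) = 1/88.47 = 0.01130 hr

Final: 0.01130 hr


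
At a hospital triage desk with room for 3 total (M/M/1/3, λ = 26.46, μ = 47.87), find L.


ρ = 26.46/47.87 = 0.5527
L = ρ[1 − (K+1)ρ^K + Kρ^(K+1)] / [(1−ρ)(1−ρ^(K+1))]
Numerator: 0.5527·(1 − 4·0.168880 + 3·0.093348) = 0.334148
Denominator: (0.4473)·(0.906652) = 0.405503
L = 0.334148/0.405503 = 0.8240

Final: 0.8240


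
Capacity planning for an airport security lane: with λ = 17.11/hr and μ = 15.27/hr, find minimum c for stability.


Stability requires cμ > λ ⇔ c > λ/μ.
λ/μ = 17.11/15.27 = 1.1205
Minimum integer c = ⌊1.1205⌋ + 1 = 2
Check: 2·15.27 = 30.54 > 17.11, while 1·15.27 = 15.27 ≤ 17.11

Final: 2 servers


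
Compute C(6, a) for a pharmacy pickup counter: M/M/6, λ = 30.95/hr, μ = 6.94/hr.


a = λ/μ = 4.4597; ρ = a/6 = 0.7433
P₀ = 0.009622 (from M/M/c formula)
C(c,a) = [a^c/(c!(1−ρ))]·P₀ = [7866.96282/(720·0.2567)]·0.009622
= 42.56059·0.009622 = 0.409517

Final: 0.409517


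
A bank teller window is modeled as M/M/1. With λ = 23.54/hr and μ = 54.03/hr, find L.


ρ = λ/μ = 23.54/54.03 = 0.4357
L = ρ/(1−ρ) = 0.4357/(1 − 0.4357) = 0.4357/0.5643 = 0.7721

Final: 0.7721


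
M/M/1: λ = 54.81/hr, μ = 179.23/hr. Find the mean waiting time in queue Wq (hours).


ρ = 54.81/179.23 = 0.3058
Wq = ρ/(μ−λ) = 0.3058/(179.23 − 54.81) = 0.3058/124.42 = 0.002458 hr

Final: 0.002458 hr


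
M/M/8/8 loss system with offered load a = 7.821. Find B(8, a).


B(c,a) = (a^c/c!) / Σ_{k=0}^{c} a^k/k!
a^8/8! = 347.198439
Σ terms (k=0..8): 1.00000 + 7.82100 + 30.58402 + 79.73254 + 155.89705 + 243.85417 + 317.86391 + 355.14480 + 347.19844 = 1539.095933
B = 347.198439/1539.095933 = 0.225586

Final: 0.225586


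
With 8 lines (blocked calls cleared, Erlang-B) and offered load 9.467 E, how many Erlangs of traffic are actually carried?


B(8,9.467) = 0.312701 (Erlang-B)
Carried load = a(1 − B) = 9.467·(1 − 0.312701) = 9.467·0.687299 = 6.5067 E

Final: 6.5067 Erlangs


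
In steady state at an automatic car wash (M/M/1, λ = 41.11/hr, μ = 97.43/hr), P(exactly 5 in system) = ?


ρ = 41.11/97.43 = 0.4219
P_n = (1−ρ)·ρ^n = (1 − 0.4219)·0.4219^5 = 0.5781·0.013374 = 0.007731

Final: 0.007731


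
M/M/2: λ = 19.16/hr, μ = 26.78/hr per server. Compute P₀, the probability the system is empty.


a = λ/μ = 19.16/26.78 = 0.7155; ρ = a/c = 0.3577
Σ_{k=0}^{1} a^k/k! (terms k=0..1) = 1.00000 + 0.71546 = 1.71546
Tail: a^2/(2!(1−ρ)) = 0.51188/(2·0.6423) = 0.39849
P₀ = 1/(1.71546 + 0.39849) = 1/2.11395 = 0.473047

Final: 0.473047


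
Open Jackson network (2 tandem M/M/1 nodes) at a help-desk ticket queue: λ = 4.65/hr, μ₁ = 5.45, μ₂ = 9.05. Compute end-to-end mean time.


Each node sees arrival rate λ = 4.65/hr (tandem ⇒ throughput preserved).
W₁ = 1/(μ₁−λ) = 1/(5.45−4.65) = 1.25000 hr
W₂ = 1/(μ₂−λ) = 1/(9.05−4.65) = 0.22727 hr
W_total = W₁ + W₂ = 1.25000 + 0.22727 = 1.47727 hr

Final: 1.47727 hr


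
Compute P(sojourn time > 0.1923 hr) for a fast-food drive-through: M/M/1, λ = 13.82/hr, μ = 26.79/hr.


W ~ Exponential(μ−λ) for M/M/1.
μ − λ = 26.79 − 13.82 = 12.9700
P(W > t) = e^{−(μ−λ)t} = e^{−2.4941} = 0.082568

Final: 0.082568


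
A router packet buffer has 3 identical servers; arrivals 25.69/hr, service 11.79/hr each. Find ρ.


ρ = λ/(cμ) = 25.69/(3·11.79) = 25.69/35.37 = 0.7263

Final: 0.7263


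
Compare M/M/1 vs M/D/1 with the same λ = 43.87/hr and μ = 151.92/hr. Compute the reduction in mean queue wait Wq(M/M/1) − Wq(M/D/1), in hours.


ρ = 43.87/151.92 = 0.2888
Wq(M/M/1) = ρ/(μ−λ) = 0.2888/108.05 = 0.002673 hr
Wq(M/D/1) = ρ/(2(μ−λ)) = 0.001336 hr
Savings = 0.002673 − 0.001336 = 0.001336 hr

Final: 0.001336 hr


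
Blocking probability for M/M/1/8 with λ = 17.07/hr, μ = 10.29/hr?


ρ = λ/μ = 17.07/10.29 = 1.6589
P_K = (1−ρ)ρ^K/(1−ρ^(K+1)) = (-0.6589·57.351551)/(1 − 95.140037)
= -37.788486/-94.140037 = 0.401407

Final: 0.401407


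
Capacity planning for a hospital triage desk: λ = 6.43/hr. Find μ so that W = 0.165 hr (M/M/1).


W = 1/(μ−λ) ⇒ μ − λ = 1/W = 1/0.165 = 6.0606
μ = λ + 1/W = 6.43 + 6.0606 = 12.4906 per hr

Final: 12.4906 /hr


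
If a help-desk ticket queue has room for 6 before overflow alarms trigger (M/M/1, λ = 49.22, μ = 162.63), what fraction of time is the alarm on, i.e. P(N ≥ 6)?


ρ = 49.22/162.63 = 0.3027
P(N ≥ n) = ρ^n = 0.3027^6 = 0.0007685

Final: 0.0007685


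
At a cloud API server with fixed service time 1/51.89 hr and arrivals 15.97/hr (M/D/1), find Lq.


ρ = 15.97/51.89 = 0.3078
M/D/1: Lq = ρ²/(2(1−ρ)) = 0.09472/(2·0.6922) = 0.06842

Final: 0.06842


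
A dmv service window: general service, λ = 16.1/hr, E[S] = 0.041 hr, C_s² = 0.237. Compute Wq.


ρ = λ·E[S] = 16.1·0.041 = 0.6601
E[S²] = E[S]²(1+C_s²) = 0.041²·(1+0.237) = 0.002079
Wq = λ·E[S²]/(2(1−ρ)) = 16.1·0.002079/(2·0.3399) = 0.04925 hr

Final: 0.04925 hr


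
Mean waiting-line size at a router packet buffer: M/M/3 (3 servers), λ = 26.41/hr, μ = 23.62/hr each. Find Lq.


a = λ/μ = 1.1181; ρ = a/3 = 0.3727
P₀ = 0.321067
Lq = P₀·a^c·ρ / (c!·(1−ρ)²) = 0.321067·1.39787·0.3727/(6·0.39350)
= 0.07085

Final: 0.07085


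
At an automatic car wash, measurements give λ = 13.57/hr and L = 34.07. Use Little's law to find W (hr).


W = L/λ = 34.07/13.57 = 2.5107 hr

Final: 2.5107 hr


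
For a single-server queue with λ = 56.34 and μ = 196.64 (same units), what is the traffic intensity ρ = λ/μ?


ρ = λ/μ = 56.34/196.64 = 0.2865

Final: 0.2865


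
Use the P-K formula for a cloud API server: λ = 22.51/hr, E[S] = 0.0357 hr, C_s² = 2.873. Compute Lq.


ρ = λ·E[S] = 22.51·0.0357 = 0.8036
Lq = ρ²(1+C_s²)/(2(1−ρ)) = 0.6458·(1+2.873)/(2·0.1964)
= 0.6458·3.8730/0.3928 = 6.36765

Final: 6.36765


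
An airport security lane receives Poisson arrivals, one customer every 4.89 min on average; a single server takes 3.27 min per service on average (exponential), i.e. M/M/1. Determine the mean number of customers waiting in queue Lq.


λ = 60/4.89 = 12.2699 /hr
μ = 60/3.27 = 18.3486 /hr
ρ = λ/μ = 12.2699/18.3486 = 0.6687
Lq = ρ²/(1−ρ) = 0.4472/0.3313 = 1.3498

Final: 1.3498


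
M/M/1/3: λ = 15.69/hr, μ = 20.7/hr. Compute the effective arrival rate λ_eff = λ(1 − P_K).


ρ = 0.7580; P_K = (1−ρ)ρ^3/(1−ρ^4) = 0.157325
λ_eff = λ(1 − P_K) = 15.69·(1 − 0.157325) = 15.69·0.842675 = 13.2216 /hr

Final: 13.2216 /hr


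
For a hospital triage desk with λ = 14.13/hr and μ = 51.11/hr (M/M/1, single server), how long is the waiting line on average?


ρ = 14.13/51.11 = 0.2765
Lq = ρ²/(1−ρ) = 0.07643/0.7235 = 0.1056

Final: 0.1056


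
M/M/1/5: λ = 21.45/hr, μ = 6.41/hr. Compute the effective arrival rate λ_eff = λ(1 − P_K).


ρ = 3.3463; P_K = (1−ρ)ρ^5/(1−ρ^6) = 0.701665
λ_eff = λ(1 − P_K) = 21.45·(1 − 0.701665) = 21.45·0.298335 = 6.3993 /hr

Final: 6.3993 /hr


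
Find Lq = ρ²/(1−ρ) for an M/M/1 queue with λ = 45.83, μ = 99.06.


ρ = 45.83/99.06 = 0.4626
Lq = ρ²/(1−ρ) = 0.2140/0.5374 = 0.3983

Final: 0.3983


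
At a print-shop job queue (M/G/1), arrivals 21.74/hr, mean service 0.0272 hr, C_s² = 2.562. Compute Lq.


ρ = λ·E[S] = 21.74·0.0272 = 0.5913
Lq = ρ²(1+C_s²)/(2(1−ρ)) = 0.3497·(1+2.562)/(2·0.4087)
= 0.3497·3.5620/0.8173 = 1.52386

Final: 1.52386


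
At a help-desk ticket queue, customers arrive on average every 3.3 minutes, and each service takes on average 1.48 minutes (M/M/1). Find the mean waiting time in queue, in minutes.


λ = 60/3.3 = 18.1818 /hr
μ = 60/1.48 = 40.5405 /hr
ρ = λ/μ = 18.1818/40.5405 = 0.4485
Wq = ρ/(μ−λ) = 0.4485/(40.5405−18.1818) = 0.02006 hr
In minutes: 0.02006·60 = 1.204 min

Final: 1.204 min


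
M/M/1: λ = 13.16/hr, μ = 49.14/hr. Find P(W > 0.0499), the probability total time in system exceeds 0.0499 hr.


W ~ Exponential(μ−λ) for M/M/1.
μ − λ = 49.14 − 13.16 = 35.9800
P(W > t) = e^{−(μ−λ)t} = e^{−1.7954} = 0.166061

Final: 0.166061


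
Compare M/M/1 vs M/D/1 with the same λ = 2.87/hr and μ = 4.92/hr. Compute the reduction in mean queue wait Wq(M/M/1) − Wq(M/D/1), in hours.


ρ = 2.87/4.92 = 0.5833
Wq(M/M/1) = ρ/(μ−λ) = 0.5833/2.05 = 0.28455 hr
Wq(M/D/1) = ρ/(2(μ−λ)) = 0.14228 hr
Savings = 0.28455 − 0.14228 = 0.14228 hr

Final: 0.14228 hr


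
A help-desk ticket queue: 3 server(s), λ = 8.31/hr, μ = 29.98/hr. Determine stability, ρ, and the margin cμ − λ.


Total capacity cμ = 3·29.98 = 89.94/hr
ρ = λ/(cμ) = 8.31/89.94 = 0.09239
Stable ⇔ ρ < 1: YES
Spare capacity = cμ − λ = 89.94 − 8.31 = 81.63/hr

Final: ρ = 0.09239; stable; margin = 81.63/hr


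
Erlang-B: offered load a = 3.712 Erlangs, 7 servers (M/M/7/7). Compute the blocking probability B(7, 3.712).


B(c,a) = (a^c/c!) / Σ_{k=0}^{c} a^k/k!
a^7/7! = 1.926749
Σ terms (k=0..7): 1.00000 + 3.71200 + 6.88947 + 8.52457 + 7.91080 + 5.87298 + 3.63342 + 1.92675 = 39.469997
B = 1.926749/39.469997 = 0.048816

Final: 0.048816


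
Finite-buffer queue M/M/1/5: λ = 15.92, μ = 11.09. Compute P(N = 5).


ρ = λ/μ = 15.92/11.09 = 1.4355
P_K = (1−ρ)ρ^K/(1−ρ^(K+1)) = (-0.4355·6.096177)/(1 − 8.751230)
= -2.655053/-7.751230 = 0.342533

Final: 0.342533


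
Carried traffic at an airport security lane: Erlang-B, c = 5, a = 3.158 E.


B(5,3.158) = 0.123726 (Erlang-B)
Carried load = a(1 − B) = 3.158·(1 − 0.123726) = 3.158·0.876274 = 2.7673 E

Final: 2.7673 Erlangs


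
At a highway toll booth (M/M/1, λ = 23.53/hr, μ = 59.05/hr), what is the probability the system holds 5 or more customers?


ρ = 23.53/59.05 = 0.3985
P(N ≥ n) = ρ^n = 0.3985^5 = 0.010046

Final: 0.010046


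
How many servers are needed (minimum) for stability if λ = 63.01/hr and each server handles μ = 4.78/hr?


Stability requires cμ > λ ⇔ c > λ/μ.
λ/μ = 63.01/4.78 = 13.1820
Minimum integer c = ⌊13.1820⌋ + 1 = 14
Check: 14·4.78 = 66.92 > 63.01, while 13·4.78 = 62.14 ≤ 63.01

Final: 14 servers


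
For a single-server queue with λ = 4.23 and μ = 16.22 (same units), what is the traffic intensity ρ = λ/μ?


ρ = λ/μ = 4.23/16.22 = 0.2608

Final: 0.2608


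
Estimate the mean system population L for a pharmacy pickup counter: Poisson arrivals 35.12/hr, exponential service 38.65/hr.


ρ = λ/μ = 35.12/38.65 = 0.9087
L = ρ/(1−ρ) = 0.9087/(1 − 0.9087) = 0.9087/0.09133 = 9.9490

Final: 9.9490


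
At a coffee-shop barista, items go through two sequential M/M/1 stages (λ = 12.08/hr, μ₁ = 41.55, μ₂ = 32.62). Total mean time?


Each node sees arrival rate λ = 12.08/hr (tandem ⇒ throughput preserved).
W₁ = 1/(μ₁−λ) = 1/(41.55−12.08) = 0.03393 hr
W₂ = 1/(μ₂−λ) = 1/(32.62−12.08) = 0.04869 hr
W_total = W₁ + W₂ = 0.03393 + 0.04869 = 0.08262 hr

Final: 0.08262 hr


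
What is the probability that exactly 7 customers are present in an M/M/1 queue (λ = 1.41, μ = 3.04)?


ρ = 1.41/3.04 = 0.4638
P_n = (1−ρ)·ρ^n = (1 − 0.4638)·0.4638^7 = 0.5362·0.004618 = 0.002476

Final: 0.002476


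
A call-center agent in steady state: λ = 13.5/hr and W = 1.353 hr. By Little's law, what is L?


L = λW = 13.5·1.353 = 18.2655

Final: 18.2655


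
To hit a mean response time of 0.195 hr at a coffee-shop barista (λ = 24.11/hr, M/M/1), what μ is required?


W = 1/(μ−λ) ⇒ μ − λ = 1/W = 1/0.195 = 5.1282
μ = λ + 1/W = 24.11 + 5.1282 = 29.2382 per hr

Final: 29.2382 /hr


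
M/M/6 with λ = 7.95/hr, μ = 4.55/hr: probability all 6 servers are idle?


a = λ/μ = 7.95/4.55 = 1.7473; ρ = a/c = 0.2912
Σ_{k=0}^{5} a^k/k! (terms k=0..5) = 1.00000 + 1.74725 + 1.52645 + 0.88903 + 0.38834 + 0.13571 = 5.68677
Tail: a^6/(6!(1−ρ)) = 28.45341/(720·0.7088) = 0.05575
P₀ = 1/(5.68677 + 0.05575) = 1/5.74253 = 0.174139

Final: 0.174139


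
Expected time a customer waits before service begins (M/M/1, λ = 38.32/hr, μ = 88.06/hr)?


ρ = 38.32/88.06 = 0.4352
Wq = ρ/(μ−λ) = 0.4352/(88.06 − 38.32) = 0.4352/49.74 = 0.008749 hr

Final: 0.008749 hr


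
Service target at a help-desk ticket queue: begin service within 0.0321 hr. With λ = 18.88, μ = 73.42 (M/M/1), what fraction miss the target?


ρ = 18.88/73.42 = 0.2572
P(Wq > t) = ρ·e^{−(μ−λ)t} = 0.2572·e^{−1.7507}
= 0.2572·0.173646 = 0.044653

Final: 0.044653


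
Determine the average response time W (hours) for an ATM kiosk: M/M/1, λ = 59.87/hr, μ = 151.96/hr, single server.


W = 1/(μ−λ) = 1/(151.96 − 59.87) = 1/92.09 = 0.01086 hr

Final: 0.01086 hr


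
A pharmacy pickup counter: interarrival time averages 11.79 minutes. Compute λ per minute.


λ = 1/(interarrival time) in consistent units.
1 minute = 1 min, so λ = 1/11.79 = 0.08482 per minute

Final: 0.08482 /min


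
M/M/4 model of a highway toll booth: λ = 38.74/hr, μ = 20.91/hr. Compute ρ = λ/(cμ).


ρ = λ/(cμ) = 38.74/(4·20.91) = 38.74/83.64 = 0.4632

Final: 0.4632


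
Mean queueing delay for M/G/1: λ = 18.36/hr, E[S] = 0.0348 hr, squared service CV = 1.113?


ρ = λ·E[S] = 18.36·0.0348 = 0.6389
E[S²] = E[S]²(1+C_s²) = 0.0348²·(1+1.113) = 0.002559
Wq = λ·E[S²]/(2(1−ρ)) = 18.36·0.002559/(2·0.3611) = 0.06506 hr

Final: 0.06506 hr


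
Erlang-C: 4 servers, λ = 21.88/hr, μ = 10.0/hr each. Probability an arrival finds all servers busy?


a = λ/μ = 2.1880; ρ = a/4 = 0.5470
P₀ = 0.105983 (from M/M/c formula)
C(c,a) = [a^c/(c!(1−ρ))]·P₀ = [22.91866/(24·0.4530)]·0.105983
= 2.10804·0.105983 = 0.223416

Final: 0.223416


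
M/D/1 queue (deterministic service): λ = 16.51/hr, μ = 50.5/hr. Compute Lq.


ρ = 16.51/50.5 = 0.3269
M/D/1: Lq = ρ²/(2(1−ρ)) = 0.1069/(2·0.6731) = 0.07940

Final: 0.07940


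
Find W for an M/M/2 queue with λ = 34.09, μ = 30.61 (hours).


a = 1.1137; ρ = 0.5568; P₀ = 0.284650
Lq = P₀·a^c·ρ/(c!(1−ρ)²) = 0.50053
Wq = Lq/λ = 0.50053/34.09 = 0.01468 hr
W = Wq + 1/μ = 0.01468 + 0.03267 = 0.04735 hr

Final: 0.04735 hr


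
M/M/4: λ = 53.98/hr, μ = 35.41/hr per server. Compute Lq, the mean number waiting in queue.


a = λ/μ = 1.5244; ρ = a/4 = 0.3811
P₀ = 0.215500
Lq = P₀·a^c·ρ / (c!·(1−ρ)²) = 0.215500·5.40042·0.3811/(24·0.38303)
= 0.04825

Final: 0.04825


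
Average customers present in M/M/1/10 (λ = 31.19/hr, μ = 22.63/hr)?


ρ = 31.19/22.63 = 1.3783
L = ρ[1 − (K+1)ρ^K + Kρ^(K+1)] / [(1−ρ)(1−ρ^(K+1))]
Numerator: 1.3783·(1 − 11·24.734789 + 10·34.090944) = 96.239362
Denominator: (-0.3783)·(-33.090944) = 12.516946
L = 96.239362/12.516946 = 7.6887

Final: 7.6887


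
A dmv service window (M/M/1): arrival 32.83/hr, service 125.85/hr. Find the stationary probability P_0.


ρ = 32.83/125.85 = 0.2609
P_n = (1−ρ)·ρ^n = (1 − 0.2609)·0.2609^0 = 0.7391·1.000000 = 0.739134

Final: 0.739134
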